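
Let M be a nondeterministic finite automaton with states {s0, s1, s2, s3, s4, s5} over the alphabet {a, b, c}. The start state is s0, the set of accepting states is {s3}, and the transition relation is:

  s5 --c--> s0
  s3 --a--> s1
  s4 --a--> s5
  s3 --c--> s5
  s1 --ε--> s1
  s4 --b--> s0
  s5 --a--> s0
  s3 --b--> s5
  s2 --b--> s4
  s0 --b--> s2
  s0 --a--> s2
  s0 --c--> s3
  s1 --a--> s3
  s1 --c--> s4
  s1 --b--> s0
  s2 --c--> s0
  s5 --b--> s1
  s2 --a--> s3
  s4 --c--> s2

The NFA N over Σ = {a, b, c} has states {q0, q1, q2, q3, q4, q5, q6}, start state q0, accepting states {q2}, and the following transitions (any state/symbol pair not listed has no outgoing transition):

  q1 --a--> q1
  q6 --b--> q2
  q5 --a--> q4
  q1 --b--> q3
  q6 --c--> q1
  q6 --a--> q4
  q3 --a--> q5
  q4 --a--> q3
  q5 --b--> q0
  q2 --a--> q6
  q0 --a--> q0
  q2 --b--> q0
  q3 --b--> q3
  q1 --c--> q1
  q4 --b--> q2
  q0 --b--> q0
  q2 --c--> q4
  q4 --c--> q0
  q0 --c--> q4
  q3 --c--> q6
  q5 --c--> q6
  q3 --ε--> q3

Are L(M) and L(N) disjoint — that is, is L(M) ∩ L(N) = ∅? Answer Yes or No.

Yes

Exploring the product automaton M × N from the start pair (s0, q0), following both machines on each input symbol, reaches 39 state pairs: (s0, q0), (s2, q0), (s3, q4), (s3, q0), (s4, q0), (s0, q4), (s1, q3), (s5, q2), (s5, q0), (s1, q0), (s5, q4), (s2, q4), (s2, q3), (s2, q2), (s3, q5), (s0, q3), (s4, q6), (s0, q6), (s4, q4), (s1, q2), (s3, q3), (s4, q2), (s4, q3), (s3, q6), (s1, q4), (s5, q6), (s2, q5), (s0, q2), (s2, q1), (s3, q1), (s5, q3), (s1, q5), (s5, q5), (s2, q6), (s5, q1), (s0, q1), (s1, q1), (s0, q5), (s4, q1).
M accepts in {s3} and N accepts in {q2}; no reachable pair has both components accepting, so no string drives both machines to acceptance simultaneously and L(M) ∩ L(N) = ∅.
So no string is accepted by both, and the intersection is empty.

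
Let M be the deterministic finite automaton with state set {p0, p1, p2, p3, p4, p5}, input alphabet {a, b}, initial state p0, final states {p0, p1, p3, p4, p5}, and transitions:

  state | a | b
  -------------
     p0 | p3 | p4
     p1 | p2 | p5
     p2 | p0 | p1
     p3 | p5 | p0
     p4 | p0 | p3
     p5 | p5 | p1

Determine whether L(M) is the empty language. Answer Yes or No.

No

The empty string ε is accepted: the run p0 ends in the accepting state p0.
Since at least one string is accepted, L(M) is not empty.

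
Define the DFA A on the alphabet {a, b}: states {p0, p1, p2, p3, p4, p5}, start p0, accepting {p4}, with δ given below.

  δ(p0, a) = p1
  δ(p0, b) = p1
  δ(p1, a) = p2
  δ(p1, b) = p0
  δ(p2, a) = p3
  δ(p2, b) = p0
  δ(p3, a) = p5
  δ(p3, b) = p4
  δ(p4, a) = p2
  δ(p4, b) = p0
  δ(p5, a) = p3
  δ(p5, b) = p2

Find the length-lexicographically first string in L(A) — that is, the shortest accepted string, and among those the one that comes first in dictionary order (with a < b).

A breadth-first search from p0 reaches an accepting state first via the path p0 → p1 → p2 → p3 → p4 on input aaab.
No string of length < 4 is accepted (BFS exhausts all shorter strings without reaching an accepting state), and aaab is the lexicographically least accepting string of length 4.

aaab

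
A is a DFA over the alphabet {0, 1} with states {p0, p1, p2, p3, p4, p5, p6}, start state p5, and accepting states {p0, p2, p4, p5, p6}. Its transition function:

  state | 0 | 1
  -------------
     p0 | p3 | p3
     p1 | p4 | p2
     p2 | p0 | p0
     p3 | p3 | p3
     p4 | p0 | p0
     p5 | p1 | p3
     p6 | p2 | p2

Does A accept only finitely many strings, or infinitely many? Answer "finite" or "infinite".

The useful states (reachable from p5 and able to reach an accepting state) are {p0, p1, p2, p4, p5}.
Restricted to these states the transition graph has no cycle, so every accepting path has bounded length and L is finite.

finite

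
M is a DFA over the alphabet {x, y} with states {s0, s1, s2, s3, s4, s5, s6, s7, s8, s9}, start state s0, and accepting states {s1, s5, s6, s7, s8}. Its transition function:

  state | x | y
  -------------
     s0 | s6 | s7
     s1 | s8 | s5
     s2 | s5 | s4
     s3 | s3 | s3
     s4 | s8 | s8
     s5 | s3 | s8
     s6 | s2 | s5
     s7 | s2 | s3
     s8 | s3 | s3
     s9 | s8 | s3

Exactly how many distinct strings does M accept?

12

The useful subgraph on states {s0, s2, s4, s5, s6, s7, s8} is acyclic, so L(M) is finite; the longest accepting path visits 5 useful states, giving maximum string length 4.
Counting accepting paths from s0 by length: 2 of length 1, 1 of length 2, 3 of length 3, 6 of length 4. Total 12.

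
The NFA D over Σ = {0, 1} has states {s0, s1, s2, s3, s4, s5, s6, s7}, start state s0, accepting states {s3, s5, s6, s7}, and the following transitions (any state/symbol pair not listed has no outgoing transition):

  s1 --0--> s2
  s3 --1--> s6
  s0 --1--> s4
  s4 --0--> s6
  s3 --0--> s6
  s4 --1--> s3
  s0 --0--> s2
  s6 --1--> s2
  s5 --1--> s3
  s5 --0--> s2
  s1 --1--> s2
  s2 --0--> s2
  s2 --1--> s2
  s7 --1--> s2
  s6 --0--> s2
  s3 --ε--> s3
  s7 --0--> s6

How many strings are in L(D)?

4

The useful subgraph on states {s0, s3, s4, s6} is acyclic, so L(D) is finite; the longest accepting path visits 4 useful states, giving maximum string length 3.
Counting accepting paths from s0 by length: 2 of length 2, 2 of length 3. Total 4.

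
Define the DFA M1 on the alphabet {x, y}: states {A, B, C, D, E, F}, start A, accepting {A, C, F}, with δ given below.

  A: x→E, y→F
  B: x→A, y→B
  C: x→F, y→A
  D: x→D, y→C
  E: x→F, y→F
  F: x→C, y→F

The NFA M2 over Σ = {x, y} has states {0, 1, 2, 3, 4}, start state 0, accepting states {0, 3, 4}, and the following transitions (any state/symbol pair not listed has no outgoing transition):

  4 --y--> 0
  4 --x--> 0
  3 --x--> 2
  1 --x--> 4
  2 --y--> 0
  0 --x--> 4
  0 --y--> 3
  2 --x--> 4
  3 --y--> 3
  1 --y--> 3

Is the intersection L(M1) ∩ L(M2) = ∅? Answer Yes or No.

The empty string ε is accepted by both M1 and M2.
Hence L(M1) ∩ L(M2) ≠ ∅.

No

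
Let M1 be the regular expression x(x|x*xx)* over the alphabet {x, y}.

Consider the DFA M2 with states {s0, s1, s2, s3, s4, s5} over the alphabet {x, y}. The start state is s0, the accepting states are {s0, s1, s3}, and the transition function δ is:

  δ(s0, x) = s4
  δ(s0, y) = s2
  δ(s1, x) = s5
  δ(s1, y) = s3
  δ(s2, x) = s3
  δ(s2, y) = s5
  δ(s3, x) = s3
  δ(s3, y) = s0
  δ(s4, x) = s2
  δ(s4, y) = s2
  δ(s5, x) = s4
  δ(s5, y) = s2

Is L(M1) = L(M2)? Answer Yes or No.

The string x is accepted by M1 but rejected by M2.
So L(M1) ≠ L(M2).

No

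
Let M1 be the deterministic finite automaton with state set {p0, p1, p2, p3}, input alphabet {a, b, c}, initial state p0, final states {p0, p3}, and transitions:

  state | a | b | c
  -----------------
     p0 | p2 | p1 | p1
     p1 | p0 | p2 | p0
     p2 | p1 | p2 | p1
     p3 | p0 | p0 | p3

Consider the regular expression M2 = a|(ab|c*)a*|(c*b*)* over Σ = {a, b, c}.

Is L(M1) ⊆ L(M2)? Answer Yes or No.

No

The string ba is in L(M1) but not in L(M2).
So L(M1) ⊄ L(M2).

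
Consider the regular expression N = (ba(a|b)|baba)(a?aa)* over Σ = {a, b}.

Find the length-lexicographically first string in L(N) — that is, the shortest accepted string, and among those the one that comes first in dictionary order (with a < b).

By inspection of the expression, no string of length less than 3 matches, and baa is the lexicographically first match of length 3.

baa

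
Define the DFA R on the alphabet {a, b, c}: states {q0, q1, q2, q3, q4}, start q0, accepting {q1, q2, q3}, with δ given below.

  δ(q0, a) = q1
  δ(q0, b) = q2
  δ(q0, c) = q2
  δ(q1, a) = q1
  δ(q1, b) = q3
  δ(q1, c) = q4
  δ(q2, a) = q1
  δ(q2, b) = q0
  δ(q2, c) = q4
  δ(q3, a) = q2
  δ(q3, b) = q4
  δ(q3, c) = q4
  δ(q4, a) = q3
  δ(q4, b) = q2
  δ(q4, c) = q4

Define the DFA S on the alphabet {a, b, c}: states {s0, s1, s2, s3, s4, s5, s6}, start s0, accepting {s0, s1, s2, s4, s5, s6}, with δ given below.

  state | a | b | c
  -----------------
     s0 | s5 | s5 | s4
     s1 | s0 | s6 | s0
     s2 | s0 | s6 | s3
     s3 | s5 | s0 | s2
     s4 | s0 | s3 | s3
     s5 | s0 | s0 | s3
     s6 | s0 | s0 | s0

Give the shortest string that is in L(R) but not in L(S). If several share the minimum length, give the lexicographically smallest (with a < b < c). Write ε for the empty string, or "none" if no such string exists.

aacb

The string aacb is accepted by R but not by S.
No shorter string lies in the difference, and aacb is the lexicographically first length-4 string in L(R) \ L(S).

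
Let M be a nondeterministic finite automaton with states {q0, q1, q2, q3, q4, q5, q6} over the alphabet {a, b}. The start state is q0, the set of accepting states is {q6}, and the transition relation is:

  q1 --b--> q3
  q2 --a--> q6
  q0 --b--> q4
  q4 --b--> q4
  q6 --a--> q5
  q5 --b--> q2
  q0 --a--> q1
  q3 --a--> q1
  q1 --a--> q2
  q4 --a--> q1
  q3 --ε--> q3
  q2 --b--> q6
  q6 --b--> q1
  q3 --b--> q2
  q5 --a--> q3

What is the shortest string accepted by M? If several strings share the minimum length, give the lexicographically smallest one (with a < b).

A breadth-first search from q0 reaches an accepting state first via the path q0 → q1 → q2 → q6 on input aaa.
No string of length < 3 is accepted (BFS exhausts all shorter strings without reaching an accepting state), and aaa is the lexicographically least accepting string of length 3.

aaa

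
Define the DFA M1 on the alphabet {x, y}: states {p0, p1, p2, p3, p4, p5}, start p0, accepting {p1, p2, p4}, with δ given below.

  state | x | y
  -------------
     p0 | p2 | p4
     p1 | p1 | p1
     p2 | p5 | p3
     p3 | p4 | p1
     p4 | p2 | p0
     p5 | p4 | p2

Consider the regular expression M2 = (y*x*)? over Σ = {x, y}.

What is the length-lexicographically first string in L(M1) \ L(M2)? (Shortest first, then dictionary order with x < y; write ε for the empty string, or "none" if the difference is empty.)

The string xxy is accepted by M1 but not by M2.
No shorter string lies in the difference, and xxy is the lexicographically first length-3 string in L(M1) \ L(M2).

xxy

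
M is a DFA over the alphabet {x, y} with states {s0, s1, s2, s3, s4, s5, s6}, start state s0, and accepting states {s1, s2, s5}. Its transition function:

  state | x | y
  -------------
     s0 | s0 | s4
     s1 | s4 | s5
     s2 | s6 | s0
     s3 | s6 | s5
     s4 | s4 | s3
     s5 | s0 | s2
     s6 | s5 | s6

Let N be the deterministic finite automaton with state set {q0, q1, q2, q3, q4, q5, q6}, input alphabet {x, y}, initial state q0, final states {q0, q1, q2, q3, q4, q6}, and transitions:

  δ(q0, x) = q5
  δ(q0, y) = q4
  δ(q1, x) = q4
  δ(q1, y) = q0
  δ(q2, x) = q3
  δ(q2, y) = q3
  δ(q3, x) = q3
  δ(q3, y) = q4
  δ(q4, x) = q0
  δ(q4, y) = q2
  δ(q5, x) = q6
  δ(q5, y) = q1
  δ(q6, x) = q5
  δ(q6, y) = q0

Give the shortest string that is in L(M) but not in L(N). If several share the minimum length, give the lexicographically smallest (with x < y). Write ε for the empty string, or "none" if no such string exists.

The string yxyxx is accepted by M but not by N.
No shorter string lies in the difference, and yxyxx is the lexicographically first length-5 string in L(M) \ L(N).

yxyxx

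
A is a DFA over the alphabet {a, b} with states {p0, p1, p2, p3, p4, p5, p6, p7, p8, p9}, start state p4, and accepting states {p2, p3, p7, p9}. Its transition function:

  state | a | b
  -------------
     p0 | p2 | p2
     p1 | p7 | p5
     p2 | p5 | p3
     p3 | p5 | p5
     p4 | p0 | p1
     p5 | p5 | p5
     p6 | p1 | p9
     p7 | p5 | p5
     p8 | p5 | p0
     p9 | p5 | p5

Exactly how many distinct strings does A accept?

5

The useful subgraph on states {p0, p1, p2, p3, p4, p7} is acyclic, so L(A) is finite; the longest accepting path visits 4 useful states, giving maximum string length 3.
Counting accepting paths from p4 by length: 3 of length 2, 2 of length 3. Total 5.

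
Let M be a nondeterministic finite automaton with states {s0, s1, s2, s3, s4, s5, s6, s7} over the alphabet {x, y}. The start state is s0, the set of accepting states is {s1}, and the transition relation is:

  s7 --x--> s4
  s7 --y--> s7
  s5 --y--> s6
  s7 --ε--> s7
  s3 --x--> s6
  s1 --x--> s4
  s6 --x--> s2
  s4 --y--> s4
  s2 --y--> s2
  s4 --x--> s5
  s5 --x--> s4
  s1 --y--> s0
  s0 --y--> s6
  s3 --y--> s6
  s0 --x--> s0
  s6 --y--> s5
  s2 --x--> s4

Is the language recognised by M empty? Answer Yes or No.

Yes

The states reachable from the start state are {s0, s2, s4, s5, s6}.
None of the accepting states {s1} is reachable, so no string is accepted and L(M) = ∅.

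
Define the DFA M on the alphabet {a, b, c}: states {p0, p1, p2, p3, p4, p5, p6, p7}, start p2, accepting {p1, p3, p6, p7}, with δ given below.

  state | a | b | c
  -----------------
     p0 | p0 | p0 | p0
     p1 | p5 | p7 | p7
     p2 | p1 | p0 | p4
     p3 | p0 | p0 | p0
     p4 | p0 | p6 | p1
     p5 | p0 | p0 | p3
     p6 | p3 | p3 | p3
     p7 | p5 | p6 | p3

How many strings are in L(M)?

The useful subgraph on states {p1, p2, p3, p4, p5, p6, p7} is acyclic, so L(M) is finite; the longest accepting path visits 6 useful states, giving maximum string length 5.
Counting accepting paths from p2 by length: 1 of length 1, 4 of length 2, 10 of length 3, 13 of length 4, 8 of length 5. Total 36.

36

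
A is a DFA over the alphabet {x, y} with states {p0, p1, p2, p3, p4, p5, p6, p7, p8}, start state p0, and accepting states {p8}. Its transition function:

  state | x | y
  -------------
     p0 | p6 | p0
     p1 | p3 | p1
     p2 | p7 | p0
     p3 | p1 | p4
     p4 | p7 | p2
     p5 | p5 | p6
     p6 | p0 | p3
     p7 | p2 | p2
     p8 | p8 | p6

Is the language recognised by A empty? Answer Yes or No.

The states reachable from the start state are {p0, p1, p2, p3, p4, p6, p7}.
None of the accepting states {p8} is reachable, so no string is accepted and L(A) = ∅.

Yes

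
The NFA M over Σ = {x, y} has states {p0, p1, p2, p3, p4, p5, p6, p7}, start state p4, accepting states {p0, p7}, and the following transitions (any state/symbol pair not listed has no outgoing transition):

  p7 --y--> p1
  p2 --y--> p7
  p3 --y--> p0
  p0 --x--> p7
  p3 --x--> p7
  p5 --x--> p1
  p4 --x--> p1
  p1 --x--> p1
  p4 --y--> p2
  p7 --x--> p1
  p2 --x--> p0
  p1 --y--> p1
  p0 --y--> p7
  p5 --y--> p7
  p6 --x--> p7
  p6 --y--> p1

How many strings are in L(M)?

The useful subgraph on states {p0, p2, p4, p7} is acyclic, so L(M) is finite; the longest accepting path visits 4 useful states, giving maximum string length 3.
Counting accepting paths from p4 by length: 2 of length 2, 2 of length 3. Total 4.

4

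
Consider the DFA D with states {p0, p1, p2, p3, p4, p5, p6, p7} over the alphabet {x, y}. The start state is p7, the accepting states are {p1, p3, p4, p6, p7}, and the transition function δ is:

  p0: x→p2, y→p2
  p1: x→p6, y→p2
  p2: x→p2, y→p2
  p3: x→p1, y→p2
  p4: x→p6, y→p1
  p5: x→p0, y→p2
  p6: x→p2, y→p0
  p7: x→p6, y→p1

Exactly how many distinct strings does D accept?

4

The useful subgraph on states {p1, p6, p7} is acyclic, so L(D) is finite; the longest accepting path visits 3 useful states, giving maximum string length 2.
Counting accepting paths from p7 by length: 1 of length 0, 2 of length 1, 1 of length 2. Total 4.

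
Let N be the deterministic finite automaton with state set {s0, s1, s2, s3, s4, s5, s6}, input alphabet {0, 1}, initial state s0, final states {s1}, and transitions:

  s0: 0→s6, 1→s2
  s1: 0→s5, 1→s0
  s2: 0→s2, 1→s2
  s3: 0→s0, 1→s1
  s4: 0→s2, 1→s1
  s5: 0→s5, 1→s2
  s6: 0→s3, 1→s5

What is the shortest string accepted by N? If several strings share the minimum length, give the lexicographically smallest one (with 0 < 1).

001

A breadth-first search from s0 reaches an accepting state first via the path s0 → s6 → s3 → s1 on input 001.
No string of length < 3 is accepted (BFS exhausts all shorter strings without reaching an accepting state), and 001 is the lexicographically least accepting string of length 3.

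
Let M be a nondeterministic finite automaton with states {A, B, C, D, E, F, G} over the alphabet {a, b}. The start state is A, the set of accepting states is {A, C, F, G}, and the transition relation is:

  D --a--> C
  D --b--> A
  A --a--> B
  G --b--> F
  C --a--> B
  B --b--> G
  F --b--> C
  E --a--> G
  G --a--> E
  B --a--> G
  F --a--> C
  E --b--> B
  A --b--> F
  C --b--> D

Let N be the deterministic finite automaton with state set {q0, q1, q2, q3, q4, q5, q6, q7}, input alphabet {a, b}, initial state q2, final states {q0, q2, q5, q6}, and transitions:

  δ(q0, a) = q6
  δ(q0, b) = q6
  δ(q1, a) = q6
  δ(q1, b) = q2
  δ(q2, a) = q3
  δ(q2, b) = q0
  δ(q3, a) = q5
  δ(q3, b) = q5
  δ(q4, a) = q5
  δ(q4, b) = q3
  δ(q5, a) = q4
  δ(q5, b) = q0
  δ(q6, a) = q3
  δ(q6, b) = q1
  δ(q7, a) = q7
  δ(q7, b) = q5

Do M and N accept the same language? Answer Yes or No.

Exploring the product automaton M × N from the start pair (A, q2), following both machines on each input symbol, reaches 7 state pairs: (A, q2), (B, q3), (F, q0), (G, q5), (C, q6), (E, q4), (D, q1).
M accepts in {A, C, F, G} and N accepts in {q0, q2, q5, q6}. In every reachable pair the two components are either both accepting — (A, q2), (F, q0), (G, q5), (C, q6) — or both non-accepting, so no string is accepted by exactly one of the machines: L(M) \ L(N) and L(N) \ L(M) are both empty.
Hence every string is accepted by M iff it is accepted by N, and the two languages coincide.

Yes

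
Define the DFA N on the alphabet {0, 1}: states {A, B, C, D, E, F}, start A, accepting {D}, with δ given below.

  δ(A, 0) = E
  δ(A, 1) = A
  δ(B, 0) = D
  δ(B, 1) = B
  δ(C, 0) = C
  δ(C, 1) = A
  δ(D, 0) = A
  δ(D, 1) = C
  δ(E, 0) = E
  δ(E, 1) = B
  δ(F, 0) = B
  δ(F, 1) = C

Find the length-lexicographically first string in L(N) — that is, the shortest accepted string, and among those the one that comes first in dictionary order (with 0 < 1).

010

A breadth-first search from A reaches an accepting state first via the path A → E → B → D on input 010.
No string of length < 3 is accepted (BFS exhausts all shorter strings without reaching an accepting state), and 010 is the lexicographically least accepting string of length 3.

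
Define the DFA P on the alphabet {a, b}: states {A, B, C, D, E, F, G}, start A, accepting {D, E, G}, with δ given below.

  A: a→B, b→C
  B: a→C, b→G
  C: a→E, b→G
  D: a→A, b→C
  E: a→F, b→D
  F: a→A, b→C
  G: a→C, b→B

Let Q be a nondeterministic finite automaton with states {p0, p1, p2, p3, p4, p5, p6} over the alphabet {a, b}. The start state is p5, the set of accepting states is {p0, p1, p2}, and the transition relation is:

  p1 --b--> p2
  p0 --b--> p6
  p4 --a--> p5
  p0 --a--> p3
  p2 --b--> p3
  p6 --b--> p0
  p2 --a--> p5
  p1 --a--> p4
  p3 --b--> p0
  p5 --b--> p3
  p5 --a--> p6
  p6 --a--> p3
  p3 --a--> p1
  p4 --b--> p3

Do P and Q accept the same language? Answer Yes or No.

Yes

Exploring the product automaton P × Q from the start pair (A, p5), following both machines on each input symbol, reaches 7 state pairs: (A, p5), (B, p6), (C, p3), (G, p0), (E, p1), (F, p4), (D, p2).
P accepts in {D, E, G} and Q accepts in {p0, p1, p2}. In every reachable pair the two components are either both accepting — (G, p0), (E, p1), (D, p2) — or both non-accepting, so no string is accepted by exactly one of the machines: L(P) \ L(Q) and L(Q) \ L(P) are both empty.
Hence every string is accepted by P iff it is accepted by Q, and the two languages coincide.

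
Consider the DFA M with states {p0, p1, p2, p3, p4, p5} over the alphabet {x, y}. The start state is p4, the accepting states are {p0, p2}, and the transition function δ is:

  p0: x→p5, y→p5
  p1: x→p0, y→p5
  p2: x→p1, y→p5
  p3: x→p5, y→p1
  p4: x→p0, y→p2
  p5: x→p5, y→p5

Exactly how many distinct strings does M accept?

3

The useful subgraph on states {p0, p1, p2, p4} is acyclic, so L(M) is finite; the longest accepting path visits 4 useful states, giving maximum string length 3.
Counting accepting paths from p4 by length: 2 of length 1, 1 of length 3. Total 3.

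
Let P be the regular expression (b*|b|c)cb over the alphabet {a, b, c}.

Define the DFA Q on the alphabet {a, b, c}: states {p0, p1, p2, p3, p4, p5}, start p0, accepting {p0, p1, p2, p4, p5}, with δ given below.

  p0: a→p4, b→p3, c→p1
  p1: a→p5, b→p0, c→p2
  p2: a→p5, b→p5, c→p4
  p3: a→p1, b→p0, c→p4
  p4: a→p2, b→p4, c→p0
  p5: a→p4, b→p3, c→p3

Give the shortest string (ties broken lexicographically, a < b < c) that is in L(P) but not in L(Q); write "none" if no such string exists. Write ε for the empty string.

none

Converting the expression P to a DFA (subset construction, then merging equivalent states) gives the minimal DFA with states {r0, r1, r2, r3, r4, r5}, start state r0, accepting states {r5} and transitions r0: a→r1, b→r2, c→r3; r1: a→r1, b→r1, c→r1; r2: a→r1, b→r2, c→r4; r3: a→r1, b→r5, c→r4; r4: a→r1, b→r5, c→r1; r5: a→r1, b→r1, c→r1.
Exploring the product automaton P × Q from the start pair (r0, p0), following both machines on each input symbol, reaches 16 state pairs: (r0, p0), (r1, p4), (r2, p3), (r3, p1), (r1, p2), (r1, p0), (r1, p1), (r2, p0), (r4, p4), (r1, p5), (r5, p0), (r4, p2), (r1, p3), (r4, p1), (r5, p4), (r5, p5).
P accepts in {r5} and Q accepts in {p0, p1, p2, p4, p5}. The reachable pairs whose P-component is accepting are (r5, p0), (r5, p4), (r5, p5); in each of them the Q-component is accepting too, so the product for L(P) \ L(Q) (P-component accepting, Q-component rejecting) has no reachable accepting pair and the difference is empty.
So every string accepted by P is also accepted by Q: L(P) \ L(Q) = ∅ and there is no such string.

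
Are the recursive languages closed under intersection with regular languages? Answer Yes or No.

Yes

A regular language is decidable (simulate its DFA), so run that check and the decider for L and accept iff both accept; everything halts.
So the recursive languages are closed under intersection with a regular language.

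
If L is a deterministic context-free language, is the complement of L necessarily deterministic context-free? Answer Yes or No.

A deterministic PDA can be normalised so that it always reads its entire input (no blocking, no infinite ε-loops) and records in its finite control whether it has passed through an accepting state since the last input symbol was consumed; inverting that end-of-input verdict yields a DPDA for the complement.
So the deterministic context-free languages are closed under complement.

Yes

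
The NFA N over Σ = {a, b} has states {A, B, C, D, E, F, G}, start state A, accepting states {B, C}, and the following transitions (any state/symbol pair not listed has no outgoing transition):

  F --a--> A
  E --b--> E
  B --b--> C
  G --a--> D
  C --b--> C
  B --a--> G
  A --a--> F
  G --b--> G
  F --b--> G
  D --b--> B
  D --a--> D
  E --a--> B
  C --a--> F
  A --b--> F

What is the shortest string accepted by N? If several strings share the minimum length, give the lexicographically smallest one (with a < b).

abab

A breadth-first search from A reaches an accepting state first via the path A → F → G → D → B on input abab.
No string of length < 4 is accepted (BFS exhausts all shorter strings without reaching an accepting state), and abab is the lexicographically least accepting string of length 4.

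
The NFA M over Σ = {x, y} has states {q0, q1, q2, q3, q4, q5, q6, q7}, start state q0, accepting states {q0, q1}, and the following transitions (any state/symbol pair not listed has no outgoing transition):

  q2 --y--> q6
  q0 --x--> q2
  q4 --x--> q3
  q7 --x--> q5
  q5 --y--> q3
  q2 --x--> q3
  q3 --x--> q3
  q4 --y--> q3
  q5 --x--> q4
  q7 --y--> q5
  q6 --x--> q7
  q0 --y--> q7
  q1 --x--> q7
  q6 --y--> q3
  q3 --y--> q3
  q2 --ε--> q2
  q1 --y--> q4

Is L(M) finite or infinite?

The useful states (reachable from q0 and able to reach an accepting state) are {q0}.
Restricted to these states the transition graph has no cycle, so every accepting path has bounded length and L is finite.

finite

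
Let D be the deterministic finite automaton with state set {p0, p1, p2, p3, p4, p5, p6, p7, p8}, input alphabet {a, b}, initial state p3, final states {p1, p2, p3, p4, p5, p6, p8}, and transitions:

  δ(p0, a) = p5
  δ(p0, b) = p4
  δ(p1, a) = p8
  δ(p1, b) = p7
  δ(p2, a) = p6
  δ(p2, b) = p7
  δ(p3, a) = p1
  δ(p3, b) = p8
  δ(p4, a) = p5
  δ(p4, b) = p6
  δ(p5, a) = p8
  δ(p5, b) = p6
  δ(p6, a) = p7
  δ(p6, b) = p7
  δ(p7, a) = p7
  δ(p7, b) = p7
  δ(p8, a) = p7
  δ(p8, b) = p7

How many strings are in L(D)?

The useful subgraph on states {p1, p3, p8} is acyclic, so L(D) is finite; the longest accepting path visits 3 useful states, giving maximum string length 2.
Counting accepting paths from p3 by length: 1 of length 0, 2 of length 1, 1 of length 2. Total 4.

4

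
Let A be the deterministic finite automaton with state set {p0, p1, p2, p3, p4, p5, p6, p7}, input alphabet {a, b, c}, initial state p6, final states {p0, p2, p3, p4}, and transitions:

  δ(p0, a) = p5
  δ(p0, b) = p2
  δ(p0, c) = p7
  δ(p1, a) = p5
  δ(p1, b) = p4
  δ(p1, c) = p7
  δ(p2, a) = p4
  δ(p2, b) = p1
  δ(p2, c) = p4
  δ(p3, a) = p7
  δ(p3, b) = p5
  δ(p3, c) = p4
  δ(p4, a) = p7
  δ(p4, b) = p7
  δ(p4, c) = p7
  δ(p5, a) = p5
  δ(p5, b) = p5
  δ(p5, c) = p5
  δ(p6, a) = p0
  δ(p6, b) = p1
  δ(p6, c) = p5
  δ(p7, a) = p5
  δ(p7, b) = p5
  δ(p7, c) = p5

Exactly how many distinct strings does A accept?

The useful subgraph on states {p0, p1, p2, p4, p6} is acyclic, so L(A) is finite; the longest accepting path visits 5 useful states, giving maximum string length 4.
Counting accepting paths from p6 by length: 1 of length 1, 2 of length 2, 2 of length 3, 1 of length 4. Total 6.

6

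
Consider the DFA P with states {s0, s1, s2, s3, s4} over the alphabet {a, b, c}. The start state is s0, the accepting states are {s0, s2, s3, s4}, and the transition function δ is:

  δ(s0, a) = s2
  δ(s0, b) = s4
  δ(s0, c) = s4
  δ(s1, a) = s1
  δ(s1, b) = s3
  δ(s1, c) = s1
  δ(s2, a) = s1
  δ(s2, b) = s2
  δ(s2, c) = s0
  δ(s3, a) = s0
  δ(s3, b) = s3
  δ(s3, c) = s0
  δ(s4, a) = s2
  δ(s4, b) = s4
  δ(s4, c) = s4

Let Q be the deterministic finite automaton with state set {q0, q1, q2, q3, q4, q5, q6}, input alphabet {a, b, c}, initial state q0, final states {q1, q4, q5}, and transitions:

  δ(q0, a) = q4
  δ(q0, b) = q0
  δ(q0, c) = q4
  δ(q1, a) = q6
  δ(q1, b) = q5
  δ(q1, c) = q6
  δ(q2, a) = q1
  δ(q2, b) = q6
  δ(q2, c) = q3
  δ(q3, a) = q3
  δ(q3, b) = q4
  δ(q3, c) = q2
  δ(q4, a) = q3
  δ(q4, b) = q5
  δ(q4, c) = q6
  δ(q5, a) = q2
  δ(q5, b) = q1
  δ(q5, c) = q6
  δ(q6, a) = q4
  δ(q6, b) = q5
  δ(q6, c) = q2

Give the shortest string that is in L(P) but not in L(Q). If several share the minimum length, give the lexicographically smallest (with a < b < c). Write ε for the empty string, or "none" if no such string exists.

ε

The empty string ε is accepted by P but not by Q.
Since ε is the unique shortest string, it is the required witness.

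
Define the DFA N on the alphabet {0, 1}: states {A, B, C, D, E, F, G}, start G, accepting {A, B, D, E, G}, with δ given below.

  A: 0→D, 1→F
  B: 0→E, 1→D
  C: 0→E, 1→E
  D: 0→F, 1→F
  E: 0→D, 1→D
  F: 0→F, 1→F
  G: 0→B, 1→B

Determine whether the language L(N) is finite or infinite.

finite

The useful states (reachable from G and able to reach an accepting state) are {B, D, E, G}.
Restricted to these states the transition graph has no cycle, so every accepting path has bounded length and L is finite.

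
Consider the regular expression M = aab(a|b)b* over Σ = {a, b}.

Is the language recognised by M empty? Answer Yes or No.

The string aaba matches the expression, so it belongs to L(M).
Since L(M) contains at least one string, it is not empty.

No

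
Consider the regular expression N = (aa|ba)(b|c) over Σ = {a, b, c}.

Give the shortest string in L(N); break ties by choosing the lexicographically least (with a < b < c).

aab

By inspection of the expression, no string of length less than 3 matches, and aab is the lexicographically first match of length 3.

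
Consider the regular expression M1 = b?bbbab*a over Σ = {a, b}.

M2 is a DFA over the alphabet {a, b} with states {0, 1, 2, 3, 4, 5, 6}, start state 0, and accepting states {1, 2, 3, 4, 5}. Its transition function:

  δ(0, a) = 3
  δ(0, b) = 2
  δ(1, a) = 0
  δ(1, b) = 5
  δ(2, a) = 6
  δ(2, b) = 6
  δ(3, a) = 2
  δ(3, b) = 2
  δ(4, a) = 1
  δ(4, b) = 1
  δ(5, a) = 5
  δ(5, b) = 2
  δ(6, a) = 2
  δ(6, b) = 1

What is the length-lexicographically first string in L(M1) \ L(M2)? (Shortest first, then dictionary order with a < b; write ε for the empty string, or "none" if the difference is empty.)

The string bbbaba is accepted by M1 but not by M2.
No shorter string lies in the difference, and bbbaba is the lexicographically first length-6 string in L(M1) \ L(M2).

bbbaba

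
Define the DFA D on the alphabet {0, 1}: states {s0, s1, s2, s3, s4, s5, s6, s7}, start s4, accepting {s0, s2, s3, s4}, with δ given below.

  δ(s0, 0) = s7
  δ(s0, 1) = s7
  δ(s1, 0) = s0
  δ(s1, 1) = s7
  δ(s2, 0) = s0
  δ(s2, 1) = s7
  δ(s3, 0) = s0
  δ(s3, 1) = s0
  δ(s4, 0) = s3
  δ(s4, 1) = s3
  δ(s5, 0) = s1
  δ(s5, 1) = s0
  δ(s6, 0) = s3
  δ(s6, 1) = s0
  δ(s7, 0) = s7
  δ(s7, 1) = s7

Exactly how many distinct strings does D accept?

The useful subgraph on states {s0, s3, s4} is acyclic, so L(D) is finite; the longest accepting path visits 3 useful states, giving maximum string length 2.
Counting accepting paths from s4 by length: 1 of length 0, 2 of length 1, 4 of length 2. Total 7.

7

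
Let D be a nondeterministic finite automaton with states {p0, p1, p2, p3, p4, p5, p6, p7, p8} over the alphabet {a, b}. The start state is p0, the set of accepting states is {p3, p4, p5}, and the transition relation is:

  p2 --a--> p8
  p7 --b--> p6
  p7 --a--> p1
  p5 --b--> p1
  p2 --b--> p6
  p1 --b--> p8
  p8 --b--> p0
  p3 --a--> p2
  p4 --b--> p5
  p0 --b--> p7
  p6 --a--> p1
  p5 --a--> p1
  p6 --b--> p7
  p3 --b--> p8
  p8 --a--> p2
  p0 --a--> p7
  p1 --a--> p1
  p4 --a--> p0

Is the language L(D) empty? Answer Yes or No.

The states reachable from the start state are {p0, p1, p2, p6, p7, p8}.
None of the accepting states {p3, p4, p5} is reachable, so no string is accepted and L(D) = ∅.

Yes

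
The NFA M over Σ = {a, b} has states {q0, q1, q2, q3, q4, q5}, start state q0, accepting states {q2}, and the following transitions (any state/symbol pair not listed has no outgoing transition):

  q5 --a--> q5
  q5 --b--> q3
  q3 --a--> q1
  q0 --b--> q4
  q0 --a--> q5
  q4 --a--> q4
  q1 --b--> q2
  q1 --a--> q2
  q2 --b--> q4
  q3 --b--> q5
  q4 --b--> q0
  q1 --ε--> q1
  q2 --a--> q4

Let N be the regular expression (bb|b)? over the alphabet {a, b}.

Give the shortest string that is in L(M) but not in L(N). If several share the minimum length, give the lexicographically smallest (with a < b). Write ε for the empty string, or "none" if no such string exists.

abaa

The string abaa is accepted by M but not by N.
No shorter string lies in the difference, and abaa is the lexicographically first length-4 string in L(M) \ L(N).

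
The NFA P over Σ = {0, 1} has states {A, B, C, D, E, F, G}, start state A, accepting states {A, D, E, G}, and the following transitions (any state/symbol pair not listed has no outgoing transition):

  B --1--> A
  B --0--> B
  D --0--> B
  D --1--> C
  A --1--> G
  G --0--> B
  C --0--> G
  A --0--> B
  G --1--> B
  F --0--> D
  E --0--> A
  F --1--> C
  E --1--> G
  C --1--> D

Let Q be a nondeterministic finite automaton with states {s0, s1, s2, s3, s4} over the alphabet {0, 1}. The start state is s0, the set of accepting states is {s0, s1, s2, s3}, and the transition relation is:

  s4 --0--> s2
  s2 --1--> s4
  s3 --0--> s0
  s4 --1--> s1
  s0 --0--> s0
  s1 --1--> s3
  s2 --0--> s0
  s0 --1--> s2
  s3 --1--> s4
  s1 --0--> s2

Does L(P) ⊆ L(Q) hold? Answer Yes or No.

No

The string 011 is in L(P) but not in L(Q).
So L(P) ⊄ L(Q).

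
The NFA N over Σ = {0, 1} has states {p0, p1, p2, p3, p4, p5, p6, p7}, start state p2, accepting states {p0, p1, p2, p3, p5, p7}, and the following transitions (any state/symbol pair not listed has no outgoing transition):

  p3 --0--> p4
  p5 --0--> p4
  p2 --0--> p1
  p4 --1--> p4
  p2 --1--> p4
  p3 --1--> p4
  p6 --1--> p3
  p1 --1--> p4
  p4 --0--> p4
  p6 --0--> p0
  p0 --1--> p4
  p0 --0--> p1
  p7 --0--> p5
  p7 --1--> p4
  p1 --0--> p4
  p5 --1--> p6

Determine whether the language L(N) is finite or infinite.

finite

The useful states (reachable from p2 and able to reach an accepting state) are {p1, p2}.
Restricted to these states the transition graph has no cycle, so every accepting path has bounded length and L is finite.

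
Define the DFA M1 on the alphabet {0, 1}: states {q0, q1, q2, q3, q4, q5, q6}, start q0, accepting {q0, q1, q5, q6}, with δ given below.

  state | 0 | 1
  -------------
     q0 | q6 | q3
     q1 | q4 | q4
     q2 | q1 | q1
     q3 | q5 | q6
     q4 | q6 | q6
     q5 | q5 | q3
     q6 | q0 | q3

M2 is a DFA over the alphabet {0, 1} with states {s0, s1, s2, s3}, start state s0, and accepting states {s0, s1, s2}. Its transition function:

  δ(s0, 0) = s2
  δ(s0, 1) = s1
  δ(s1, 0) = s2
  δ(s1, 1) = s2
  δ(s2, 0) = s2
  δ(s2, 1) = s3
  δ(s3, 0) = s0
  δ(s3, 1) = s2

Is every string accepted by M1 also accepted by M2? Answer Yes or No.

Exploring the product automaton M1 × M2 from the start pair (q0, s0), following both machines on each input symbol, reaches 7 state pairs: (q0, s0), (q6, s2), (q3, s1), (q0, s2), (q3, s3), (q5, s2), (q5, s0).
M1 accepts in {q0, q1, q5, q6} and M2 accepts in {s0, s1, s2}. The reachable pairs whose M1-component is accepting are (q0, s0), (q6, s2), (q0, s2), (q5, s2), (q5, s0); in each of them the M2-component is accepting too, so the product for L(M1) \ L(M2) (M1-component accepting, M2-component rejecting) has no reachable accepting pair and the difference is empty.
Hence every string in L(M1) is also in L(M2).

Yes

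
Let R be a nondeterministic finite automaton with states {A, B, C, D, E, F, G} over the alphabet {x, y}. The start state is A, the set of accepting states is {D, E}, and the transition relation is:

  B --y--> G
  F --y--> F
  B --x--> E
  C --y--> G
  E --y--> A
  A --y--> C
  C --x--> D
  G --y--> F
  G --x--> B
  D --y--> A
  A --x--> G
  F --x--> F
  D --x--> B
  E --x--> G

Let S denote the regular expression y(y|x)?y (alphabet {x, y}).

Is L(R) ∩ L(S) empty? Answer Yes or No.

Converting the expression S to a DFA (subset construction, then merging equivalent states) gives the minimal DFA with states {s0, s1, s2, s3, s4, s5}, start state s0, accepting states {s4, s5} and transitions s0: x→s1, y→s2; s1: x→s1, y→s1; s2: x→s3, y→s4; s3: x→s1, y→s5; s4: x→s1, y→s5; s5: x→s1, y→s1.
Exploring the product automaton R × S from the start pair (A, s0), following both machines on each input symbol, reaches 13 state pairs: (A, s0), (G, s1), (C, s2), (B, s1), (F, s1), (D, s3), (G, s4), (E, s1), (A, s5), (F, s5), (A, s1), (C, s1), (D, s1).
R accepts in {D, E} and S accepts in {s4, s5}; no reachable pair has both components accepting, so no string drives both machines to acceptance simultaneously and L(R) ∩ L(S) = ∅.
So no string is accepted by both, and the intersection is empty.

Yes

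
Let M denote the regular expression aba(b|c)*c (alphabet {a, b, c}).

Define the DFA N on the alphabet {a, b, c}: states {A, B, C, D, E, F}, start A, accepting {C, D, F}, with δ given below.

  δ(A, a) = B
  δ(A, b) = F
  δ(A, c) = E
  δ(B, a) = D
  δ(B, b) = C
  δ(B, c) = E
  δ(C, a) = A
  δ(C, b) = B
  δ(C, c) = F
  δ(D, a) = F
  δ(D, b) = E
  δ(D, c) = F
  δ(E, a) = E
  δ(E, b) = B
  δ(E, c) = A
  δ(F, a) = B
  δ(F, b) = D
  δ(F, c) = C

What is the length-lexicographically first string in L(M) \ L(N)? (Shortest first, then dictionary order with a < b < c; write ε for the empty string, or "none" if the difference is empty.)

The string abac is accepted by M but not by N.
No shorter string lies in the difference, and abac is the lexicographically first length-4 string in L(M) \ L(N).

abac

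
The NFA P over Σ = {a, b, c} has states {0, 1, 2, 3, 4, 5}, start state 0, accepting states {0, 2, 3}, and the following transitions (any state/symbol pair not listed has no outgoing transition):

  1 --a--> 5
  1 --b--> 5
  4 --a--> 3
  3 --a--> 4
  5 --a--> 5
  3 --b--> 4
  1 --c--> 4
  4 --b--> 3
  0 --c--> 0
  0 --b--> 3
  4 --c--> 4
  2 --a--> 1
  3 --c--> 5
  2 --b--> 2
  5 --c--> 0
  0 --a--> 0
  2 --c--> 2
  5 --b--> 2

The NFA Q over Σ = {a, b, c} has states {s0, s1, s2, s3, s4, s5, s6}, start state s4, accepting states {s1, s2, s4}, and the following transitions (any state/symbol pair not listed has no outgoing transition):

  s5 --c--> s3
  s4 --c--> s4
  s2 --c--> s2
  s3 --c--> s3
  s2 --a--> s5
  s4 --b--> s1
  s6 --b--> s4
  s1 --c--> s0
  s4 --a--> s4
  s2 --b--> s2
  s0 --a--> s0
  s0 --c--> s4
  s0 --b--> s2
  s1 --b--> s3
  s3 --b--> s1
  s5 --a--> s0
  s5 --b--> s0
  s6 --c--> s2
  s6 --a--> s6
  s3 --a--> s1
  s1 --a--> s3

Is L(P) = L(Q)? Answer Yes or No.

Exploring the product automaton P × Q from the start pair (0, s4), following both machines on each input symbol, reaches 6 state pairs: (0, s4), (3, s1), (4, s3), (5, s0), (2, s2), (1, s5).
P accepts in {0, 2, 3} and Q accepts in {s1, s2, s4}. In every reachable pair the two components are either both accepting — (0, s4), (3, s1), (2, s2) — or both non-accepting, so no string is accepted by exactly one of the machines: L(P) \ L(Q) and L(Q) \ L(P) are both empty.
Hence every string is accepted by P iff it is accepted by Q, and the two languages coincide.

Yes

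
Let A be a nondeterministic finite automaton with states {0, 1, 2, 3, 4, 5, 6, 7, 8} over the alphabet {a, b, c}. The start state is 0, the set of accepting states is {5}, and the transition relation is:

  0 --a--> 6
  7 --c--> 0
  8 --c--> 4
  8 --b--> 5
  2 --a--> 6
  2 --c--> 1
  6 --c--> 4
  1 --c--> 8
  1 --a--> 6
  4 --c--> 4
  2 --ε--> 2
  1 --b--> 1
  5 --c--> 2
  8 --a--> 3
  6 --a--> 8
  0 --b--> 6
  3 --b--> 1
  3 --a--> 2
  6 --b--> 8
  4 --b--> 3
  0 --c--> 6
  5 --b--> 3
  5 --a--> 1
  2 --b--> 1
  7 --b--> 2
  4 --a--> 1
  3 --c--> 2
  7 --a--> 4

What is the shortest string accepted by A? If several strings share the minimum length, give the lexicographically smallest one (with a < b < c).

aab

A breadth-first search from 0 reaches an accepting state first via the path 0 → 6 → 8 → 5 on input aab.
No string of length < 3 is accepted (BFS exhausts all shorter strings without reaching an accepting state), and aab is the lexicographically least accepting string of length 3.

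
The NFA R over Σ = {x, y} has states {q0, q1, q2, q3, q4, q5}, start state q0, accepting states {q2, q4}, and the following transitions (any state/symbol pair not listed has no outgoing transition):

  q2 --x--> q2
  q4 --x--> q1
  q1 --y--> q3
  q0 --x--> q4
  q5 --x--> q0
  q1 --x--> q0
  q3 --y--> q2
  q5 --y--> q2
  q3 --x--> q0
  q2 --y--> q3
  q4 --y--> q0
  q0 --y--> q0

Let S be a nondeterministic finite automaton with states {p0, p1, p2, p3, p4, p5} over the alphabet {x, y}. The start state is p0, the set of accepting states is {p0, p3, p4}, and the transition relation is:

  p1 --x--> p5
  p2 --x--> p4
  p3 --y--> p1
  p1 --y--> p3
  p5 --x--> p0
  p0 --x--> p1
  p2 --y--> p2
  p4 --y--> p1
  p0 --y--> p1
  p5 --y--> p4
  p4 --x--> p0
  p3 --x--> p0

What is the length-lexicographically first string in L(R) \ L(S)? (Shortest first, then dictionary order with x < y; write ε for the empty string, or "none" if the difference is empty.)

x

The string x is accepted by R but not by S.
No shorter string lies in the difference, and x is the lexicographically first length-1 string in L(R) \ L(S).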